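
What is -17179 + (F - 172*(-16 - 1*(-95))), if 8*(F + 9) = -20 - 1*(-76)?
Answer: -30769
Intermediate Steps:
F = -2 (F = -9 + (-20 - 1*(-76))/8 = -9 + (-20 + 76)/8 = -9 + (⅛)*56 = -9 + 7 = -2)
-17179 + (F - 172*(-16 - 1*(-95))) = -17179 + (-2 - 172*(-16 - 1*(-95))) = -17179 + (-2 - 172*(-16 + 95)) = -17179 + (-2 - 172*79) = -17179 + (-2 - 13588) = -17179 - 13590 = -30769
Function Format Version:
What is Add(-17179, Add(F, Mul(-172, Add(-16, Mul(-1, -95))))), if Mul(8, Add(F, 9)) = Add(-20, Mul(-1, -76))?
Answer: -30769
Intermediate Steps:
F = -2 (F = Add(-9, Mul(Rational(1, 8), Add(-20, Mul(-1, -76)))) = Add(-9, Mul(Rational(1, 8), Add(-20, 76))) = Add(-9, Mul(Rational(1, 8), 56)) = Add(-9, 7) = -2)
Add(-17179, Add(F, Mul(-172, Add(-16, Mul(-1, -95))))) = Add(-17179, Add(-2, Mul(-172, Add(-16, Mul(-1, -95))))) = Add(-17179, Add(-2, Mul(-172, Add(-16, 95)))) = Add(-17179, Add(-2, Mul(-172, 79))) = Add(-17179, Add(-2, -13588)) = Add(-17179, -13590) = -30769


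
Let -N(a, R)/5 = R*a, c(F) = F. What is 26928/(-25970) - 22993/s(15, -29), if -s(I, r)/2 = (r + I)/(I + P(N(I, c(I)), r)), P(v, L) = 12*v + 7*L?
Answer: 145955181866/12985 ≈ 1.1240e+7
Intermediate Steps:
N(a, R) = -5*R*a
P(v, L) = 7*L + 12*v
s(I, r) = -2*(I + r)/(I - 60*I**2 + 7*r) (s(I, r) = -2*(r + I)/(I + (7*r + 12*(-5*I*I))) = -2*(I + r)/(I + (7*r + 12*(-5*I**2))) = -2*(I + r)/(I + (7*r - 60*I**2)) = -2*(I + r)/(I + (-60*I**2 + 7*r)) = -2*(I + r)/(I - 60*I**2 + 7*r))
26928/(-25970) - 22993/s(15, -29) = 26928/(-25970) - 22993*(15 - 60*15**2 + 7*(-29))/(2*(-1*15 - 1*(-29))) = 26928*(-1/25970) - 22993*(15 - 60*225 - 203)/(2*(-15 + 29)) = -13464/12985 - 22993/(2*14/(15 - 13500 - 203)) = -13464/12985 - 22993/(2*14/(-13688)) = -13464/12985 - 22993/(2*(-1/13688)*14) = -13464/12985 - 22993/(-7/3422) = -13464/12985 - 22993*(-3422/7) = -13464/12985 + 78682046/7 = 145955181866/12985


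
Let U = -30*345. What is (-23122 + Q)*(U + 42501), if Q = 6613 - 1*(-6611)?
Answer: -318230598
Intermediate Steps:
Q = 13224 (Q = 6613 + 6611 = 13224)
U = -10350
(-23122 + Q)*(U + 42501) = (-23122 + 13224)*(-10350 + 42501) = -9898*32151 = -318230598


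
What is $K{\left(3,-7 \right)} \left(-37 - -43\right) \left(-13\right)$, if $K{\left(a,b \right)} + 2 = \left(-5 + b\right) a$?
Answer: $2964$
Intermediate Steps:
$K{\left(a,b \right)} = -2 + a \left(-5 + b\right)$ ($K{\left(a,b \right)} = -2 + \left(-5 + b\right) a = -2 + a \left(-5 + b\right)$)
$K{\left(3,-7 \right)} \left(-37 - -43\right) \left(-13\right) = \left(-2 - 15 + 3 \left(-7\right)\right) \left(-37 - -43\right) \left(-13\right) = \left(-2 - 15 - 21\right) \left(-37 + 43\right) \left(-13\right) = \left(-38\right) 6 \left(-13\right) = \left(-228\right) \left(-13\right) = 2964$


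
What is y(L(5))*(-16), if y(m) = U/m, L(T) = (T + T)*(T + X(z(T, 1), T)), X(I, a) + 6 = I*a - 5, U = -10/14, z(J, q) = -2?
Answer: -1/14 ≈ -0.071429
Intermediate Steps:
U = -5/7 (U = -10*1/14 = -5/7 ≈ -0.71429)
X(I, a) = -11 + I*a (X(I, a) = -6 + (I*a - 5) = -6 + (-5 + I*a) = -11 + I*a)
L(T) = 2*T*(-11 - T) (L(T) = (T + T)*(T + (-11 - 2*T)) = (2*T)*(-11 - T) = 2*T*(-11 - T))
y(m) = -5/(7*m)
y(L(5))*(-16) = -5*1/(10*(-11 - 1*5))/7*(-16) = -5*1/(10*(-11 - 5))/7*(-16) = -5/(7*(2*5*(-16)))*(-16) = -5/7/(-160)*(-16) = -5/7*(-1/160)*(-16) = (1/224)*(-16) = -1/14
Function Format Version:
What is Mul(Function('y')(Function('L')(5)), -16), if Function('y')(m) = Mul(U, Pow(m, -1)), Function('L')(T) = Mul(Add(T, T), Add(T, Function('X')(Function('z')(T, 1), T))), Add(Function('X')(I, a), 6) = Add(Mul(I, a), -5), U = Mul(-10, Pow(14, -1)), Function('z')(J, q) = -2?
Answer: Rational(-1, 14) ≈ -0.071429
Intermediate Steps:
U = Rational(-5, 7) (U = Mul(-10, Rational(1, 14)) = Rational(-5, 7) ≈ -0.71429)
Function('X')(I, a) = Add(-11, Mul(I, a)) (Function('X')(I, a) = Add(-6, Add(Mul(I, a), -5)) = Add(-6, Add(-5, Mul(I, a))) = Add(-11, Mul(I, a)))
Function('L')(T) = Mul(2, T, Add(-11, Mul(-1, T))) (Function('L')(T) = Mul(Add(T, T), Add(T, Add(-11, Mul(-2, T)))) = Mul(Mul(2, T), Add(-11, Mul(-1, T))) = Mul(2, T, Add(-11, Mul(-1, T))))
Function('y')(m) = Mul(Rational(-5, 7), Pow(m, -1))
Mul(Function('y')(Function('L')(5)), -16) = Mul(Mul(Rational(-5, 7), Pow(Mul(2, 5, Add(-11, Mul(-1, 5))), -1)), -16) = Mul(Mul(Rational(-5, 7), Pow(Mul(2, 5, Add(-11, -5)), -1)), -16) = Mul(Mul(Rational(-5, 7), Pow(Mul(2, 5, -16), -1)), -16) = Mul(Mul(Rational(-5, 7), Pow(-160, -1)), -16) = Mul(Mul(Rational(-5, 7), Rational(-1, 160)), -16) = Mul(Rational(1, 224), -16) = Rational(-1, 14)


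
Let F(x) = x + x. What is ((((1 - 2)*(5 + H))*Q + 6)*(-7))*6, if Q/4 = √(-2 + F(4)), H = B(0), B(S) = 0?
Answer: -252 + 840*√6 ≈ 1805.6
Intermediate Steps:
H = 0
F(x) = 2*x
Q = 4*√6 (Q = 4*√(-2 + 2*4) = 4*√(-2 + 8) = 4*√6 ≈ 9.7980)
((((1 - 2)*(5 + H))*Q + 6)*(-7))*6 = ((((1 - 2)*(5 + 0))*(4*√6) + 6)*(-7))*6 = (((-1*5)*(4*√6) + 6)*(-7))*6 = ((-20*√6 + 6)*(-7))*6 = ((6 - 20*√6)*(-7))*6 = (-42 + 140*√6)*6 = -252 + 840*√6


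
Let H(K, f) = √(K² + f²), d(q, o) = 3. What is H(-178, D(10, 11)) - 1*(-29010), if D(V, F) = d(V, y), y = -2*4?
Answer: 29010 + √31693 ≈ 29188.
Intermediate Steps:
y = -8
D(V, F) = 3
H(-178, D(10, 11)) - 1*(-29010) = √((-178)² + 3²) - 1*(-29010) = √(31684 + 9) + 29010 = √31693 + 29010 = 29010 + √31693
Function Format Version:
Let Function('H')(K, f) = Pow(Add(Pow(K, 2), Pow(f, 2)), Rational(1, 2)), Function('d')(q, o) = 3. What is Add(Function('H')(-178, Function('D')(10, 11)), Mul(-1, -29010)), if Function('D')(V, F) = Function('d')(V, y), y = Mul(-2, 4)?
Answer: Add(29010, Pow(31693, Rational(1, 2))) ≈ 29188.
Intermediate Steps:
y = -8
Function('D')(V, F) = 3
Add(Function('H')(-178, Function('D')(10, 11)), Mul(-1, -29010)) = Add(Pow(Add(Pow(-178, 2), Pow(3, 2)), Rational(1, 2)), Mul(-1, -29010)) = Add(Pow(Add(31684, 9), Rational(1, 2)), 29010) = Add(Pow(31693, Rational(1, 2)), 29010) = Add(29010, Pow(31693, Rational(1, 2)))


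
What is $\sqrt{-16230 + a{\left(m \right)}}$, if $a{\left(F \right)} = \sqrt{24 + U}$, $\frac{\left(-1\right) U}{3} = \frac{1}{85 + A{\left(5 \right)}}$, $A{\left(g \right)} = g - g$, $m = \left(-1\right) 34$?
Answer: $\frac{\sqrt{-117261750 + 85 \sqrt{173145}}}{85} \approx 127.38 i$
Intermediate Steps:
$m = -34$
$A{\left(g \right)} = 0$
$U = - \frac{3}{85}$ ($U = - \frac{3}{85 + 0} = - \frac{3}{85} \approx -0.035294$)
$a{\left(F \right)} = \frac{\sqrt{173145}}{85}$ ($a{\left(F \right)} = \sqrt{24 - \frac{3}{85}} = \sqrt{\frac{2037}{85}} = \frac{\sqrt{173145}}{85}$)
$\sqrt{-16230 + a{\left(m \right)}} = \sqrt{-16230 + \frac{\sqrt{173145}}{85}}$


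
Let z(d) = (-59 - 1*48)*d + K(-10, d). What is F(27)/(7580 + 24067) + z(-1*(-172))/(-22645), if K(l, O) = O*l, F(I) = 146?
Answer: 13064702/14625435 ≈ 0.89329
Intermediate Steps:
z(d) = -117*d (z(d) = (-59 - 1*48)*d + d*(-10) = (-59 - 48)*d - 10*d = -107*d - 10*d = -117*d)
F(27)/(7580 + 24067) + z(-1*(-172))/(-22645) = 146/(7580 + 24067) - (-117)*(-172)/(-22645) = 146/31647 - 117*172*(-1/22645) = 146*(1/31647) - 20124*(-1/22645) = 146/31647 + 20124/22645 = 13064702/14625435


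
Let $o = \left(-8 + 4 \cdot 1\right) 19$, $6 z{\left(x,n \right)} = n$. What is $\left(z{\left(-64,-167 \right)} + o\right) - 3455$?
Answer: $- \frac{21353}{6} \approx -3558.8$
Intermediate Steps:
$z{\left(x,n \right)} = \frac{n}{6}$
$o = -76$ ($o = \left(-8 + 4\right) 19 = \left(-4\right) 19 = -76$)
$\left(z{\left(-64,-167 \right)} + o\right) - 3455 = \left(\frac{1}{6} \left(-167\right) - 76\right) - 3455 = \left(- \frac{167}{6} - 76\right) - 3455 = - \frac{623}{6} - 3455 = - \frac{21353}{6}$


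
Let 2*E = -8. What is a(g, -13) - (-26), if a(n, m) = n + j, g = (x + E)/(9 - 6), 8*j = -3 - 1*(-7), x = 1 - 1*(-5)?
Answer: 163/6 ≈ 27.167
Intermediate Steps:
E = -4 (E = (½)*(-8) = -4)
x = 6 (x = 1 + 5 = 6)
j = ½ (j = (-3 - 1*(-7))/8 = (-3 + 7)/8 = (⅛)*4 = ½ ≈ 0.50000)
g = ⅔ (g = (6 - 4)/(9 - 6) = 2/3 = 2*(⅓) = ⅔ ≈ 0.66667)
a(n, m) = ½ + n (a(n, m) = n + ½ = ½ + n)
a(g, -13) - (-26) = (½ + ⅔) - (-26) = 7/6 - 1*(-26) = 7/6 + 26 = 163/6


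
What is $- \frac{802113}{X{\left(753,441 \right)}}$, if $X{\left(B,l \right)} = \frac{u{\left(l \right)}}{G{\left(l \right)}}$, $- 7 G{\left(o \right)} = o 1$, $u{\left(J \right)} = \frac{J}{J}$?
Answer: $50533119$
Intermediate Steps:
$u{\left(J \right)} = 1$
$G{\left(o \right)} = - \frac{o}{7}$ ($G{\left(o \right)} = - \frac{o 1}{7} = - \frac{o}{7}$)
$X{\left(B,l \right)} = - \frac{7}{l}$ ($X{\left(B,l \right)} = 1 \frac{1}{\left(- \frac{1}{7}\right) l} = 1 \left(- \frac{7}{l}\right) = - \frac{7}{l}$)
$- \frac{802113}{X{\left(753,441 \right)}} = - \frac{802113}{\left(-7\right) \frac{1}{441}} = - \frac{802113}{- \frac{1}{63}} = \left(-802113\right) \left(-63\right) = 50533119$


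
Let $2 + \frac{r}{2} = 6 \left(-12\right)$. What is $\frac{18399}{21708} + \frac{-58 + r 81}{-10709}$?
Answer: $\frac{152843153}{77490324} \approx 1.9724$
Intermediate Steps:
$r = -148$ ($r = -4 + 2 \cdot 6 \left(-12\right) = -4 + 2 \left(-72\right) = -4 - 144 = -148$)
$\frac{18399}{21708} + \frac{-58 + r 81}{-10709} = \frac{18399}{21708} + \frac{-58 - 11988}{-10709} = 18399 \cdot \frac{1}{21708} + \left(-58 - 11988\right) \left(- \frac{1}{10709}\right) = \frac{6133}{7236} - - \frac{12046}{10709} = \frac{6133}{7236} + \frac{12046}{10709} = \frac{152843153}{77490324}$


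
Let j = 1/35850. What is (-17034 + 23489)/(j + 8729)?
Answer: 231411750/312934651 ≈ 0.73949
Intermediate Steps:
j = 1/35850 ≈ 2.7894e-5
(-17034 + 23489)/(j + 8729) = (-17034 + 23489)/(1/35850 + 8729) = 6455/(312934651/35850) = 6455*(35850/312934651) = 231411750/312934651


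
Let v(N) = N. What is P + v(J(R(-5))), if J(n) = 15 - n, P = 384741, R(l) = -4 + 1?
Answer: 384759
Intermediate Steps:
R(l) = -3
P + v(J(R(-5))) = 384741 + (15 - 1*(-3)) = 384741 + (15 + 3) = 384741 + 18 = 384759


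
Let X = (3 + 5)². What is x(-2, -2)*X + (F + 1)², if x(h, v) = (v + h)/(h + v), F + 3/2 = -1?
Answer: 265/4 ≈ 66.250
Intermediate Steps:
F = -5/2 (F = -3/2 - 1 = -5/2 ≈ -2.5000)
x(h, v) = 1 (x(h, v) = (h + v)/(h + v) = 1)
X = 64 (X = 8² = 64)
x(-2, -2)*X + (F + 1)² = 1*64 + (-5/2 + 1)² = 64 + (-3/2)² = 64 + 9/4 = 265/4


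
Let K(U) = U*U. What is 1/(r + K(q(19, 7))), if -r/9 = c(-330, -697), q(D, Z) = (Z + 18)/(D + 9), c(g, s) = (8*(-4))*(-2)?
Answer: -784/450959 ≈ -0.0017385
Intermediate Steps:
c(g, s) = 64 (c(g, s) = -32*(-2) = 64)
q(D, Z) = (18 + Z)/(9 + D)
K(U) = U²
r = -576 (r = -9*64 = -576)
1/(r + K(q(19, 7))) = 1/(-576 + ((18 + 7)/(9 + 19))²) = 1/(-576 + (25/28)²) = 1/(-576 + 625/784) = 1/(-450959/784) = -784/450959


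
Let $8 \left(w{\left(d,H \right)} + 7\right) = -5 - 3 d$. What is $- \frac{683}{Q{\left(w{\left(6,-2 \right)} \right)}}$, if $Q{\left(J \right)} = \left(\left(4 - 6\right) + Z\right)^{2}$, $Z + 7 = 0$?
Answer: $- \frac{683}{81} \approx -8.4321$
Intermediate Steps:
$Z = -7$ ($Z = -7 + 0 = -7$)
$w{\left(d,H \right)} = - \frac{61}{8} - \frac{3 d}{8}$ ($w{\left(d,H \right)} = -7 + \frac{-5 - 3 d}{8} = -7 - \left(\frac{5}{8} + \frac{3 d}{8}\right) = - \frac{61}{8} - \frac{3 d}{8}$)
$Q{\left(J \right)} = 81$ ($Q{\left(J \right)} = \left(\left(4 - 6\right) - 7\right)^{2} = \left(-2 - 7\right)^{2} = \left(-9\right)^{2} = 81$)
$- \frac{683}{Q{\left(w{\left(6,-2 \right)} \right)}} = - \frac{683}{81}$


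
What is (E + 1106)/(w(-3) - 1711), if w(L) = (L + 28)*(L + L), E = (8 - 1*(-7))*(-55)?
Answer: -281/1861 ≈ -0.15099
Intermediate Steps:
E = -825 (E = (8 + 7)*(-55) = 15*(-55) = -825)
w(L) = 2*L*(28 + L) (w(L) = (28 + L)*(2*L) = 2*L*(28 + L))
(E + 1106)/(w(-3) - 1711) = (-825 + 1106)/(2*(-3)*(28 - 3) - 1711) = 281/(2*(-3)*25 - 1711) = 281/(-150 - 1711) = 281/(-1861) = 281*(-1/1861) = -281/1861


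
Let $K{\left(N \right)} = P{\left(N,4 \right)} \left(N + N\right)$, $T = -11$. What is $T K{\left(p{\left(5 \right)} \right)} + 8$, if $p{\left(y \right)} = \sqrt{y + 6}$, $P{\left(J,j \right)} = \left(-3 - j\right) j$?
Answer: $8 + 616 \sqrt{11} \approx 2051.0$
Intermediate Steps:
$P{\left(J,j \right)} = j \left(-3 - j\right)$
$p{\left(y \right)} = \sqrt{6 + y}$
$K{\left(N \right)} = - 56 N$ ($K{\left(N \right)} = \left(-1\right) 4 \left(3 + 4\right) \left(N + N\right) = \left(-1\right) 4 \cdot 7 \cdot 2 N = - 28 \cdot 2 N = - 56 N$)
$T K{\left(p{\left(5 \right)} \right)} + 8 = - 11 \left(- 56 \sqrt{6 + 5}\right) + 8 = - 11 \left(- 56 \sqrt{11}\right) + 8 = 616 \sqrt{11} + 8 = 8 + 616 \sqrt{11}$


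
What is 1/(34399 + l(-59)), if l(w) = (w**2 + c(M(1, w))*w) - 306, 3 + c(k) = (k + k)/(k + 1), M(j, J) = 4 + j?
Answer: 3/112958 ≈ 2.6559e-5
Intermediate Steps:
c(k) = -3 + 2*k/(1 + k) (c(k) = -3 + (k + k)/(k + 1) = -3 + (2*k)/(1 + k) = -3 + 2*k/(1 + k))
l(w) = -306 + w**2 - 4*w/3 (l(w) = (w**2 + ((-3 - (4 + 1))/(1 + (4 + 1)))*w) - 306 = (w**2 + ((-3 - 1*5)/(1 + 5))*w) - 306 = (w**2 + ((-3 - 5)/6)*w) - 306 = (w**2 + ((1/6)*(-8))*w) - 306 = (w**2 - 4*w/3) - 306 = -306 + w**2 - 4*w/3)
1/(34399 + l(-59)) = 1/(34399 + (-306 + (-59)**2 - 4/3*(-59))) = 1/(34399 + (-306 + 3481 + 236/3)) = 1/(34399 + 9761/3) = 1/(112958/3) = 3/112958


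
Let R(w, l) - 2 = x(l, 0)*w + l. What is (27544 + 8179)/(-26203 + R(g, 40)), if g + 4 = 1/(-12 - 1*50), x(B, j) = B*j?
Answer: -35723/26161 ≈ -1.3655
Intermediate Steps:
g = -249/62 (g = -4 + 1/(-12 - 1*50) = -4 + 1/(-12 - 50) = -4 + 1/(-62) = -4 - 1/62 = -249/62 ≈ -4.0161)
R(w, l) = 2 + l (R(w, l) = 2 + ((l*0)*w + l) = 2 + (0*w + l) = 2 + (0 + l) = 2 + l)
(27544 + 8179)/(-26203 + R(g, 40)) = (27544 + 8179)/(-26203 + (2 + 40)) = 35723/(-26203 + 42) = 35723/(-26161) = 35723*(-1/26161) = -35723/26161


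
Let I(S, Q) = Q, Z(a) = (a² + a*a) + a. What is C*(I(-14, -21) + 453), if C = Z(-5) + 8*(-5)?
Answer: 2160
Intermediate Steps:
Z(a) = a + 2*a² (Z(a) = (a² + a²) + a = 2*a² + a = a + 2*a²)
C = 5 (C = -5*(1 + 2*(-5)) + 8*(-5) = -5*(1 - 10) - 40 = -5*(-9) - 40 = 45 - 40 = 5)
C*(I(-14, -21) + 453) = 5*(-21 + 453) = 5*432 = 2160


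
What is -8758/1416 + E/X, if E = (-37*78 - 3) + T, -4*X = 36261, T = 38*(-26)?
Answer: -49269085/8557596 ≈ -5.7574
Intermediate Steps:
T = -988
X = -36261/4 (X = -¼*36261 = -36261/4 ≈ -9065.3)
E = -3877 (E = (-37*78 - 3) - 988 = (-2886 - 3) - 988 = -2889 - 988 = -3877)
-8758/1416 + E/X = -8758/1416 - 3877/(-36261/4) = -8758*1/1416 - 3877*(-4/36261) = -4379/708 + 15508/36261 = -49269085/8557596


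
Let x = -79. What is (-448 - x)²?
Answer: 136161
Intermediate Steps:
(-448 - x)² = (-448 - 1*(-79))² = (-448 + 79)² = (-369)² = 136161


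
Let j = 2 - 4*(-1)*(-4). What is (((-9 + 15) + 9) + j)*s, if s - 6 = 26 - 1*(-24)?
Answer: 56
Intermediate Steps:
s = 56 (s = 6 + (26 - 1*(-24)) = 6 + (26 + 24) = 6 + 50 = 56)
j = -14 (j = 2 + 4*(-4) = 2 - 16 = -14)
(((-9 + 15) + 9) + j)*s = (((-9 + 15) + 9) - 14)*56 = ((6 + 9) - 14)*56 = (15 - 14)*56 = 1*56 = 56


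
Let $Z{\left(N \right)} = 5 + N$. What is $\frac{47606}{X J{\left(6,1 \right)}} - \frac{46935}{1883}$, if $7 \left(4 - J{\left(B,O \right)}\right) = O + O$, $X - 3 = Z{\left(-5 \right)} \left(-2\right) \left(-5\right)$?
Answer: $\frac{3427658}{807} \approx 4247.4$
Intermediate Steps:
$X = 3$ ($X = 3 + \left(5 - 5\right) \left(-2\right) \left(-5\right) = 3 + 0 \left(-2\right) \left(-5\right) = 3 + 0 \left(-5\right) = 3 + 0 = 3$)
$J{\left(B,O \right)} = 4 - \frac{2 O}{7}$ ($J{\left(B,O \right)} = 4 - \frac{O + O}{7} = 4 - \frac{2 O}{7}$)
$\frac{47606}{X J{\left(6,1 \right)}} - \frac{46935}{1883} = \frac{47606}{3 \left(4 - \frac{2}{7}\right)} - \frac{46935}{1883} = \frac{47606}{3 \left(4 - \frac{2}{7}\right)} - \frac{6705}{269} = \frac{47606}{3 \cdot \frac{26}{7}} - \frac{6705}{269} = \frac{47606}{\frac{78}{7}} - \frac{6705}{269} = 47606 \cdot \frac{7}{78} - \frac{6705}{269} = \frac{12817}{3} - \frac{6705}{269} = \frac{3427658}{807}$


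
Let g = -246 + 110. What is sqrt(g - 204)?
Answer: 2*I*sqrt(85) ≈ 18.439*I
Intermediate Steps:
g = -136
sqrt(g - 204) = sqrt(-136 - 204) = sqrt(-340) = 2*I*sqrt(85)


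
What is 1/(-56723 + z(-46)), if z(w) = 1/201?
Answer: -201/11401322 ≈ -1.7630e-5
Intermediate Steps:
z(w) = 1/201
1/(-56723 + z(-46)) = 1/(-56723 + 1/201) = 1/(-11401322/201) = -201/11401322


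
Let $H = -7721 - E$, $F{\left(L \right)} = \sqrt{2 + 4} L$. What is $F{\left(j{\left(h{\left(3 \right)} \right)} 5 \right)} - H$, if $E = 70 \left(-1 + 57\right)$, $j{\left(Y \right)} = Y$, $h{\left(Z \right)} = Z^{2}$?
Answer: $11641 + 45 \sqrt{6} \approx 11751.0$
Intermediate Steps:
$E = 3920$ ($E = 70 \cdot 56 = 3920$)
$F{\left(L \right)} = L \sqrt{6}$ ($F{\left(L \right)} = \sqrt{6} L = L \sqrt{6}$)
$H = -11641$ ($H = -7721 - 3920 = -11641$)
$F{\left(j{\left(h{\left(3 \right)} \right)} 5 \right)} - H = 3^{2} \cdot 5 \sqrt{6} - -11641 = 9 \cdot 5 \sqrt{6} + 11641 = 45 \sqrt{6} + 11641 = 11641 + 45 \sqrt{6}$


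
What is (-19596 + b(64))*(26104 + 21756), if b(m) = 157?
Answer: -930350540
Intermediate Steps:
(-19596 + b(64))*(26104 + 21756) = (-19596 + 157)*(26104 + 21756) = -19439*47860 = -930350540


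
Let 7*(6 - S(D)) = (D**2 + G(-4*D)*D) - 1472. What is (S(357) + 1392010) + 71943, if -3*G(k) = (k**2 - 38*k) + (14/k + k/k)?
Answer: 1555452995/42 ≈ 3.7035e+7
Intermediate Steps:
G(k) = -1/3 - 14/(3*k) - k**2/3 + 38*k/3 (G(k) = -((k**2 - 38*k) + (14/k + k/k))/3 = -((k**2 - 38*k) + (14/k + 1))/3 = -((k**2 - 38*k) + (1 + 14/k))/3 = -(1 + k**2 - 38*k + 14/k)/3 = -1/3 - 14/(3*k) - k**2/3 + 38*k/3)
S(D) = 9077/42 + D/21 + 16*D**3/21 + 149*D**2/21 (S(D) = 6 - ((D**2 + ((-14 - (-4)*D - (-4*D)**3 + 38*(-4*D)**2)/(3*((-4*D))))*D) - 1472)/7 = 6 - ((D**2 + ((-1/(4*D))*(-14 + 4*D - (-64)*D**3 + 38*(16*D**2))/3)*D) - 1472)/7 = 6 - ((D**2 + ((-1/(4*D))*(-14 + 4*D + 64*D**3 + 608*D**2)/3)*D) - 1472)/7 = 6 - ((D**2 + (-(-14 + 4*D + 64*D**3 + 608*D**2)/(12*D))*D) - 1472)/7 = 6 - ((D**2 + (7/6 - 152*D**2/3 - 16*D**3/3 - D/3)) - 1472)/7 = 6 - ((7/6 - 149*D**2/3 - 16*D**3/3 - D/3) - 1472)/7 = 6 - (-8825/6 - 149*D**2/3 - 16*D**3/3 - D/3)/7 = 6 + (8825/42 + D/21 + 16*D**3/21 + 149*D**2/21) = 9077/42 + D/21 + 16*D**3/21 + 149*D**2/21)
(S(357) + 1392010) + 71943 = ((9077/42 + (1/21)*357 + (16/21)*357**3 + (149/21)*357**2) + 1392010) + 71943 = ((9077/42 + 17 + (16/21)*45499293 + (149/21)*127449) + 1392010) + 71943 = ((9077/42 + 17 + 34666128 + 904281) + 1392010) + 71943 = (1493966969/42 + 1392010) + 71943 = 1552431389/42 + 71943 = 1555452995/42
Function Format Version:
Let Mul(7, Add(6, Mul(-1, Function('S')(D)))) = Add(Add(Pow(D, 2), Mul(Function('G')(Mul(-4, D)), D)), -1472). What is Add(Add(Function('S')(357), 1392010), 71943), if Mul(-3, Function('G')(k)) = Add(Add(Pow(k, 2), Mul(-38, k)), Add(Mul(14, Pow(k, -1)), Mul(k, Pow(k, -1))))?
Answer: Rational(1555452995, 42) ≈ 3.7035e+7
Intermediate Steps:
Function('G')(k) = Add(Rational(-1, 3), Mul(Rational(-14, 3), Pow(k, -1)), Mul(Rational(-1, 3), Pow(k, 2)), Mul(Rational(38, 3), k)) (Function('G')(k) = Mul(Rational(-1, 3), Add(Add(Pow(k, 2), Mul(-38, k)), Add(Mul(14, Pow(k, -1)), Mul(k, Pow(k, -1))))) = Mul(Rational(-1, 3), Add(Add(Pow(k, 2), Mul(-38, k)), Add(Mul(14, Pow(k, -1)), 1))) = Mul(Rational(-1, 3), Add(Add(Pow(k, 2), Mul(-38, k)), Add(1, Mul(14, Pow(k, -1))))) = Mul(Rational(-1, 3), Add(1, Pow(k, 2), Mul(-38, k), Mul(14, Pow(k, -1)))) = Add(Rational(-1, 3), Mul(Rational(-14, 3), Pow(k, -1)), Mul(Rational(-1, 3), Pow(k, 2)), Mul(Rational(38, 3), k)))
Function('S')(D) = Add(Rational(9077, 42), Mul(Rational(1, 21), D), Mul(Rational(16, 21), Pow(D, 3)), Mul(Rational(149, 21), Pow(D, 2))) (Function('S')(D) = Add(6, Mul(Rational(-1, 7), Add(Add(Pow(D, 2), Mul(Mul(Rational(1, 3), Pow(Mul(-4, D), -1), Add(-14, Mul(-1, Mul(-4, D)), Mul(-1, Pow(Mul(-4, D), 3)), Mul(38, Pow(Mul(-4, D), 2)))), D)), -1472))) = Add(6, Mul(Rational(-1, 7), Add(Add(Pow(D, 2), Mul(Mul(Rational(1, 3), Mul(Rational(-1, 4), Pow(D, -1)), Add(-14, Mul(4, D), Mul(-1, Mul(-64, Pow(D, 3))), Mul(38, Mul(16, Pow(D, 2))))), D)), -1472))) = Add(6, Mul(Rational(-1, 7), Add(Add(Pow(D, 2), Mul(Mul(Rational(1, 3), Mul(Rational(-1, 4), Pow(D, -1)), Add(-14, Mul(4, D), Mul(64, Pow(D, 3)), Mul(608, Pow(D, 2)))), D)), -1472))) = Add(6, Mul(Rational(-1, 7), Add(Add(Pow(D, 2), Mul(Mul(Rational(-1, 12), Pow(D, -1), Add(-14, Mul(4, D), Mul(64, Pow(D, 3)), Mul(608, Pow(D, 2)))), D)), -1472))) = Add(6, Mul(Rational(-1, 7), Add(Add(Pow(D, 2), Add(Rational(7, 6), Mul(Rational(-152, 3), Pow(D, 2)), Mul(Rational(-16, 3), Pow(D, 3)), Mul(Rational(-1, 3), D))), -1472))) = Add(6, Mul(Rational(-1, 7), Add(Add(Rational(7, 6), Mul(Rational(-149, 3), Pow(D, 2)), Mul(Rational(-16, 3), Pow(D, 3)), Mul(Rational(-1, 3), D)), -1472))) = Add(6, Mul(Rational(-1, 7), Add(Rational(-8825, 6), Mul(Rational(-149, 3), Pow(D, 2)), Mul(Rational(-16, 3), Pow(D, 3)), Mul(Rational(-1, 3), D)))) = Add(6, Add(Rational(8825, 42), Mul(Rational(1, 21), D), Mul(Rational(16, 21), Pow(D, 3)), Mul(Rational(149, 21), Pow(D, 2)))) = Add(Rational(9077, 42), Mul(Rational(1, 21), D), Mul(Rational(16, 21), Pow(D, 3)), Mul(Rational(149, 21), Pow(D, 2))))
Add(Add(Function('S')(357), 1392010), 71943) = Add(Add(Add(Rational(9077, 42), Mul(Rational(1, 21), 357), Mul(Rational(16, 21), Pow(357, 3)), Mul(Rational(149, 21), Pow(357, 2))), 1392010), 71943) = Add(Add(Add(Rational(9077, 42), 17, Mul(Rational(16, 21), 45499293), Mul(Rational(149, 21), 127449)), 1392010), 71943) = Add(Add(Add(Rational(9077, 42), 17, 34666128, 904281), 1392010), 71943) = Add(Add(Rational(1493966969, 42), 1392010), 71943) = Add(Rational(1552431389, 42), 71943) = Rational(1555452995, 42)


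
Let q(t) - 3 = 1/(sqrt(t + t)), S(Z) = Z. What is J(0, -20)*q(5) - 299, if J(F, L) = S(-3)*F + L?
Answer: -359 - 2*sqrt(10) ≈ -365.32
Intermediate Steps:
J(F, L) = L - 3*F (J(F, L) = -3*F + L = L - 3*F)
q(t) = 3 + sqrt(2)/(2*sqrt(t)) (q(t) = 3 + 1/(sqrt(t + t)) = 3 + 1/(sqrt(2*t)) = 3 + 1/(sqrt(2)*sqrt(t)) = 3 + sqrt(2)/(2*sqrt(t)))
J(0, -20)*q(5) - 299 = (-20 - 3*0)*(3 + sqrt(2)/(2*sqrt(5))) - 299 = (-20 + 0)*(3 + sqrt(2)*(sqrt(5)/5)/2) - 299 = -20*(3 + sqrt(10)/10) - 299 = (-60 - 2*sqrt(10)) - 299 = -359 - 2*sqrt(10)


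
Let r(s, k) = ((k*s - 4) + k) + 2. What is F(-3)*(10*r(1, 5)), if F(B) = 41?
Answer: 3280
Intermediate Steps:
r(s, k) = -2 + k + k*s (r(s, k) = ((-4 + k*s) + k) + 2 = (-4 + k + k*s) + 2 = -2 + k + k*s)
F(-3)*(10*r(1, 5)) = 41*(10*(-2 + 5 + 5*1)) = 41*(10*(-2 + 5 + 5)) = 41*(10*8) = 41*80 = 3280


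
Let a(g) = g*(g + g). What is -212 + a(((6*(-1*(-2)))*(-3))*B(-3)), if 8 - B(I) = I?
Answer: 313420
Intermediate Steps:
B(I) = 8 - I
a(g) = 2*g² (a(g) = g*(2*g) = 2*g²)
-212 + a(((6*(-1*(-2)))*(-3))*B(-3)) = -212 + 2*(((6*(-1*(-2)))*(-3))*(8 - 1*(-3)))² = -212 + 2*(((6*2)*(-3))*(8 + 3))² = -212 + 2*((12*(-3))*11)² = -212 + 2*(-36*11)² = -212 + 2*(-396)² = -212 + 2*156816 = -212 + 313632 = 313420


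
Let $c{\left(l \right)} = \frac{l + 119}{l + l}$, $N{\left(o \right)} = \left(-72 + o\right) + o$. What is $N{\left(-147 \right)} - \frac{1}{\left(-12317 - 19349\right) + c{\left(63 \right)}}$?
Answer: $- \frac{104303037}{284981} \approx -366.0$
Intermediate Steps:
$N{\left(o \right)} = -72 + 2 o$
$c{\left(l \right)} = \frac{119 + l}{2 l}$
$N{\left(-147 \right)} - \frac{1}{\left(-12317 - 19349\right) + c{\left(63 \right)}} = \left(-72 + 2 \left(-147\right)\right) - \frac{1}{\left(-12317 - 19349\right) + \frac{119 + 63}{2 \cdot 63}} = \left(-72 - 294\right) - \frac{1}{\left(-12317 - 19349\right) + \frac{1}{2} \cdot \frac{1}{63} \cdot 182} = -366 - \frac{1}{-31666 + \frac{13}{9}} = -366 - \frac{1}{- \frac{284981}{9}} = -366 - - \frac{9}{284981} = -366 + \frac{9}{284981} = - \frac{104303037}{284981}$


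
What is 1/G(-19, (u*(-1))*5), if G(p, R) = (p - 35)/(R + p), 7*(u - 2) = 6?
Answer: 233/378 ≈ 0.61640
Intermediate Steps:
u = 20/7 (u = 2 + (1/7)*6 = 2 + 6/7 = 20/7 ≈ 2.8571)
G(p, R) = (-35 + p)/(R + p)
1/G(-19, (u*(-1))*5) = 1/((-35 - 19)/(((20/7)*(-1))*5 - 19)) = 1/(-54/(-20/7*5 - 19)) = 1/(-54/(-100/7 - 19)) = 1/(-54/(-233/7)) = 1/(-7/233*(-54)) = 1/(378/233) = 233/378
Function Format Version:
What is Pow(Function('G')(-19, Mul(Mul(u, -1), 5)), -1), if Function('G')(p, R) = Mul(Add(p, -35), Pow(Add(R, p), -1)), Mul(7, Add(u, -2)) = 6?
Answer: Rational(233, 378) ≈ 0.61640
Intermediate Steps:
u = Rational(20, 7) (u = Add(2, Mul(Rational(1, 7), 6)) = Add(2, Rational(6, 7)) = Rational(20, 7) ≈ 2.8571)
Function('G')(p, R) = Mul(Pow(Add(R, p), -1), Add(-35, p)) (Function('G')(p, R) = Mul(Add(-35, p), Pow(Add(R, p), -1)) = Mul(Pow(Add(R, p), -1), Add(-35, p)))
Pow(Function('G')(-19, Mul(Mul(u, -1), 5)), -1) = Pow(Mul(Pow(Add(Mul(Mul(Rational(20, 7), -1), 5), -19), -1), Add(-35, -19)), -1) = Pow(Mul(Pow(Add(Mul(Rational(-20, 7), 5), -19), -1), -54), -1) = Pow(Mul(Pow(Add(Rational(-100, 7), -19), -1), -54), -1) = Pow(Mul(Pow(Rational(-233, 7), -1), -54), -1) = Pow(Mul(Rational(-7, 233), -54), -1) = Pow(Rational(378, 233), -1) = Rational(233, 378)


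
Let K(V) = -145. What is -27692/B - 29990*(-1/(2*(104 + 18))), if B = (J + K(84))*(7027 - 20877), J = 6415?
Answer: 325540420231/2648604750 ≈ 122.91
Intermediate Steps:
B = -86839500 (B = (6415 - 145)*(7027 - 20877) = 6270*(-13850) = -86839500)
-27692/B - 29990*(-1/(2*(104 + 18))) = -27692/(-86839500) - 29990*(-1/(2*(104 + 18))) = -27692*(-1/86839500) - 29990/(122*(-2)) = 6923/21709875 - 29990/(-244) = 6923/21709875 - 29990*(-1/244) = 6923/21709875 + 14995/122 = 325540420231/2648604750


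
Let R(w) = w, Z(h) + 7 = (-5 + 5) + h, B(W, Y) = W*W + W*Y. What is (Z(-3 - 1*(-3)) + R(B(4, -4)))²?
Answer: 49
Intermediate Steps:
B(W, Y) = W² + W*Y
Z(h) = -7 + h (Z(h) = -7 + ((-5 + 5) + h) = -7 + (0 + h) = -7 + h)
(Z(-3 - 1*(-3)) + R(B(4, -4)))² = ((-7 + (-3 - 1*(-3))) + 4*(4 - 4))² = ((-7 + (-3 + 3)) + 4*0)² = ((-7 + 0) + 0)² = (-7 + 0)² = (-7)² = 49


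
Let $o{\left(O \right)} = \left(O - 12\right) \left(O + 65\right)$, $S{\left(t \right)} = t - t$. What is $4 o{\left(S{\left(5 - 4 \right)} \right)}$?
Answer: $-3120$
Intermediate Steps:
$S{\left(t \right)} = 0$
$o{\left(O \right)} = \left(-12 + O\right) \left(65 + O\right)$
$4 o{\left(S{\left(5 - 4 \right)} \right)} = 4 \left(-780 + 0^{2} + 53 \cdot 0\right) = 4 \left(-780 + 0 + 0\right) = 4 \left(-780\right) = -3120$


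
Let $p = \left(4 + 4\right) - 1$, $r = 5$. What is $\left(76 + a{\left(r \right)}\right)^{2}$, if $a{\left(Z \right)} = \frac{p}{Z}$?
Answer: $\frac{149769}{25} \approx 5990.8$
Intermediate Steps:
$p = 7$ ($p = 8 - 1 = 7$)
$a{\left(Z \right)} = \frac{7}{Z}$
$\left(76 + a{\left(r \right)}\right)^{2} = \left(76 + \frac{7}{5}\right)^{2} = \left(\frac{387}{5}\right)^{2} = \frac{149769}{25}$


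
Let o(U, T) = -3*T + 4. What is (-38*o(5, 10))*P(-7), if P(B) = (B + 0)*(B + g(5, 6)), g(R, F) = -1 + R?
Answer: 20748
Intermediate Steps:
o(U, T) = 4 - 3*T
P(B) = B*(4 + B) (P(B) = (B + 0)*(B + (-1 + 5)) = B*(B + 4) = B*(4 + B))
(-38*o(5, 10))*P(-7) = (-38*(4 - 3*10))*(-7*(4 - 7)) = (-38*(4 - 30))*(-7*(-3)) = -38*(-26)*21 = 988*21 = 20748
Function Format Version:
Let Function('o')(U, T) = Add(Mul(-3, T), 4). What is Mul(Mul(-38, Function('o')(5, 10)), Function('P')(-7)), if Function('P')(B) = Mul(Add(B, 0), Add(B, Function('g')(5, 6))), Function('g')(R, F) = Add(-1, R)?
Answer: 20748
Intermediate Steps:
Function('o')(U, T) = Add(4, Mul(-3, T))
Function('P')(B) = Mul(B, Add(4, B)) (Function('P')(B) = Mul(Add(B, 0), Add(B, Add(-1, 5))) = Mul(B, Add(B, 4)) = Mul(B, Add(4, B)))
Mul(Mul(-38, Function('o')(5, 10)), Function('P')(-7)) = Mul(Mul(-38, Add(4, Mul(-3, 10))), Mul(-7, Add(4, -7))) = Mul(Mul(-38, Add(4, -30)), Mul(-7, -3)) = Mul(Mul(-38, -26), 21) = Mul(988, 21) = 20748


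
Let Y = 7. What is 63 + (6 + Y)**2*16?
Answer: 2767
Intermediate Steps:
63 + (6 + Y)**2*16 = 63 + (6 + 7)**2*16 = 63 + 13**2*16 = 63 + 169*16 = 63 + 2704 = 2767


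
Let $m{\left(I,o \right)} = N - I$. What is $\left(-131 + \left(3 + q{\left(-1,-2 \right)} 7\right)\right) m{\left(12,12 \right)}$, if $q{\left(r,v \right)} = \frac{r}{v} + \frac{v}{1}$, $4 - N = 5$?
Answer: $\frac{3601}{2} \approx 1800.5$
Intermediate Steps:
$N = -1$ ($N = 4 - 5 = -1$)
$q{\left(r,v \right)} = v + \frac{r}{v}$ ($q{\left(r,v \right)} = \frac{r}{v} + v 1 = \frac{r}{v} + v = v + \frac{r}{v}$)
$m{\left(I,o \right)} = -1 - I$
$\left(-131 + \left(3 + q{\left(-1,-2 \right)} 7\right)\right) m{\left(12,12 \right)} = \left(-131 + \left(3 + \left(-2 - \frac{1}{-2}\right) 7\right)\right) \left(-1 - 12\right) = \left(-131 + \left(3 + \left(-2 - - \frac{1}{2}\right) 7\right)\right) \left(-1 - 12\right) = \left(-131 + \left(3 + \left(-2 + \frac{1}{2}\right) 7\right)\right) \left(-13\right) = \left(-131 + \left(3 - \frac{21}{2}\right)\right) \left(-13\right) = \left(-131 - \frac{15}{2}\right) \left(-13\right) = \left(- \frac{277}{2}\right) \left(-13\right) = \frac{3601}{2}$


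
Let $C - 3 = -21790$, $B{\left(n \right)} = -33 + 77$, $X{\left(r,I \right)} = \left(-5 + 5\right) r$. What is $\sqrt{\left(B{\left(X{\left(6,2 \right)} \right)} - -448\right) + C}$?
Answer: $i \sqrt{21295} \approx 145.93 i$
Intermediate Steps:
$X{\left(r,I \right)} = 0$ ($X{\left(r,I \right)} = 0 r = 0$)
$B{\left(n \right)} = 44$
$C = -21787$ ($C = 3 - 21790 = -21787$)
$\sqrt{\left(B{\left(X{\left(6,2 \right)} \right)} - -448\right) + C} = \sqrt{\left(44 - -448\right) - 21787} = \sqrt{\left(44 + \left(-6220 + 6668\right)\right) - 21787} = \sqrt{\left(44 + 448\right) - 21787} = \sqrt{492 - 21787} = \sqrt{-21295} = i \sqrt{21295}$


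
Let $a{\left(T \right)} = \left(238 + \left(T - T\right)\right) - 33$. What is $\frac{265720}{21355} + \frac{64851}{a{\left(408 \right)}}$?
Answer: $\frac{287873141}{875555} \approx 328.79$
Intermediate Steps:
$a{\left(T \right)} = 205$ ($a{\left(T \right)} = \left(238 + 0\right) - 33 = 238 - 33 = 205$)
$\frac{265720}{21355} + \frac{64851}{a{\left(408 \right)}} = \frac{265720}{21355} + \frac{64851}{205} = 265720 \cdot \frac{1}{21355} + 64851 \cdot \frac{1}{205} = \frac{53144}{4271} + \frac{64851}{205} = \frac{287873141}{875555}$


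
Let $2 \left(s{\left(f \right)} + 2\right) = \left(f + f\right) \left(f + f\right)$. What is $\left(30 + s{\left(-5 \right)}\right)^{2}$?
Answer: $6084$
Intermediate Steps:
$s{\left(f \right)} = -2 + 2 f^{2}$ ($s{\left(f \right)} = -2 + \frac{\left(f + f\right) \left(f + f\right)}{2} = -2 + \frac{2 f 2 f}{2} = -2 + \frac{4 f^{2}}{2} = -2 + 2 f^{2}$)
$\left(30 + s{\left(-5 \right)}\right)^{2} = \left(30 - \left(2 - 2 \left(-5\right)^{2}\right)\right)^{2} = \left(30 + \left(-2 + 2 \cdot 25\right)\right)^{2} = \left(30 + \left(-2 + 50\right)\right)^{2} = \left(30 + 48\right)^{2} = 78^{2} = 6084$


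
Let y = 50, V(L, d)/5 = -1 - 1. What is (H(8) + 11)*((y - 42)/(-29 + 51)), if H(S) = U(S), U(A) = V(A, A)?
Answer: 4/11 ≈ 0.36364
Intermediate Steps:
V(L, d) = -10 (V(L, d) = 5*(-1 - 1) = 5*(-2) = -10)
U(A) = -10
H(S) = -10
(H(8) + 11)*((y - 42)/(-29 + 51)) = (-10 + 11)*((50 - 42)/(-29 + 51)) = 1*(8/22) = 1*(8*(1/22)) = 1*(4/11) = 4/11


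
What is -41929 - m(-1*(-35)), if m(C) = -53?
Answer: -41876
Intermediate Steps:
-41929 - m(-1*(-35)) = -41929 - 1*(-53) = -41929 + 53 = -41876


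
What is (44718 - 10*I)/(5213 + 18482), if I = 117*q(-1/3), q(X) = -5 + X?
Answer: 50958/23695 ≈ 2.1506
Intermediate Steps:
I = -624 (I = 117*(-5 - 1/3) = 117*(-16/3) = -624)
(44718 - 10*I)/(5213 + 18482) = (44718 - 10*(-624))/(5213 + 18482) = (44718 + 6240)/23695 = 50958*(1/23695) = 50958/23695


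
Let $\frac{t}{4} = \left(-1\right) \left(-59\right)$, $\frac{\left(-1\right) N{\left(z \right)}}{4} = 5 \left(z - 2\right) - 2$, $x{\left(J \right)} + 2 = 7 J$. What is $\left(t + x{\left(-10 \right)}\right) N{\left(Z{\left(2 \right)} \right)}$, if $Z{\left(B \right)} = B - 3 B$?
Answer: $20992$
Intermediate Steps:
$x{\left(J \right)} = -2 + 7 J$
$Z{\left(B \right)} = - 2 B$
$N{\left(z \right)} = 48 - 20 z$ ($N{\left(z \right)} = - 4 \left(5 \left(z - 2\right) - 2\right) = - 4 \left(5 \left(-2 + z\right) - 2\right) = - 4 \left(\left(-10 + 5 z\right) - 2\right) = - 4 \left(-12 + 5 z\right) = 48 - 20 z$)
$t = 236$ ($t = 4 \left(\left(-1\right) \left(-59\right)\right) = 4 \cdot 59 = 236$)
$\left(t + x{\left(-10 \right)}\right) N{\left(Z{\left(2 \right)} \right)} = \left(236 + \left(-2 + 7 \left(-10\right)\right)\right) \left(48 - 20 \left(\left(-2\right) 2\right)\right) = \left(236 - 72\right) \left(48 - -80\right) = \left(236 - 72\right) \left(48 + 80\right) = 164 \cdot 128 = 20992$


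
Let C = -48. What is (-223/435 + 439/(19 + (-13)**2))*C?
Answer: -596164/6815 ≈ -87.478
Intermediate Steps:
(-223/435 + 439/(19 + (-13)**2))*C = (-223/435 + 439/(19 + (-13)**2))*(-48) = (-223*1/435 + 439/(19 + 169))*(-48) = (-223/435 + 439/188)*(-48) = (149041/81780)*(-48) = -596164/6815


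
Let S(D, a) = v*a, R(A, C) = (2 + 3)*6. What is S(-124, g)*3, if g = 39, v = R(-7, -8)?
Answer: 3510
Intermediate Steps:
R(A, C) = 30 (R(A, C) = 5*6 = 30)
v = 30
S(D, a) = 30*a
S(-124, g)*3 = (30*39)*3 = 1170*3 = 3510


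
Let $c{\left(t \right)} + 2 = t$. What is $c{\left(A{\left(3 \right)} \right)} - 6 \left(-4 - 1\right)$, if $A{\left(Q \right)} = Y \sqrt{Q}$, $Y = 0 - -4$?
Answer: $28 + 4 \sqrt{3} \approx 34.928$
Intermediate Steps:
$Y = 4$ ($Y = 0 + 4 = 4$)
$A{\left(Q \right)} = 4 \sqrt{Q}$
$c{\left(t \right)} = -2 + t$
$c{\left(A{\left(3 \right)} \right)} - 6 \left(-4 - 1\right) = \left(-2 + 4 \sqrt{3}\right) - 6 \left(-4 - 1\right) = \left(-2 + 4 \sqrt{3}\right) - -30 = \left(-2 + 4 \sqrt{3}\right) + 30 = 28 + 4 \sqrt{3}$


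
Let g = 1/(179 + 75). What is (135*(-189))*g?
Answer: -25515/254 ≈ -100.45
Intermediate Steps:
g = 1/254 ≈ 0.0039370
(135*(-189))*g = (135*(-189))*(1/254) = -25515*1/254 = -25515/254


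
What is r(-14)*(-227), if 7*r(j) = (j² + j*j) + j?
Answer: -12258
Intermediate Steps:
r(j) = j/7 + 2*j²/7 (r(j) = ((j² + j*j) + j)/7 = ((j² + j²) + j)/7 = (2*j² + j)/7 = (j + 2*j²)/7 = j/7 + 2*j²/7)
r(-14)*(-227) = ((⅐)*(-14)*(1 + 2*(-14)))*(-227) = ((⅐)*(-14)*(1 - 28))*(-227) = ((⅐)*(-14)*(-27))*(-227) = 54*(-227) = -12258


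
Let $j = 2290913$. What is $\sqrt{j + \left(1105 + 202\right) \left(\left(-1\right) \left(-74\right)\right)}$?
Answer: $\sqrt{2387631} \approx 1545.2$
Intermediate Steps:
$\sqrt{j + \left(1105 + 202\right) \left(\left(-1\right) \left(-74\right)\right)} = \sqrt{2290913 + \left(1105 + 202\right) \left(\left(-1\right) \left(-74\right)\right)} = \sqrt{2290913 + 1307 \cdot 74} = \sqrt{2290913 + 96718} = \sqrt{2387631}$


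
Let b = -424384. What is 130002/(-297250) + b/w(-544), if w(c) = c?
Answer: 1969959733/2526625 ≈ 779.68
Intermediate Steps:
130002/(-297250) + b/w(-544) = 130002/(-297250) - 424384/(-544) = 130002*(-1/297250) - 424384*(-1/544) = -65001/148625 + 13262/17 = 1969959733/2526625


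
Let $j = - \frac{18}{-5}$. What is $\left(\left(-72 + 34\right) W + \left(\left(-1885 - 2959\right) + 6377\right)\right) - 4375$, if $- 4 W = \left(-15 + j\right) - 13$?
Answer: $- \frac{15369}{5} \approx -3073.8$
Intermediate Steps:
$j = \frac{18}{5}$ ($j = \left(-18\right) \left(- \frac{1}{5}\right) = \frac{18}{5} \approx 3.6$)
$W = \frac{61}{10}$ ($W = - \frac{\left(-15 + \frac{18}{5}\right) - 13}{4} = - \frac{- \frac{57}{5} - 13}{4} = \left(- \frac{1}{4}\right) \left(- \frac{122}{5}\right) = \frac{61}{10} \approx 6.1$)
$\left(\left(-72 + 34\right) W + \left(\left(-1885 - 2959\right) + 6377\right)\right) - 4375 = \left(\left(-72 + 34\right) \frac{61}{10} + \left(\left(-1885 - 2959\right) + 6377\right)\right) - 4375 = \left(\left(-38\right) \frac{61}{10} + \left(-4844 + 6377\right)\right) - 4375 = \left(- \frac{1159}{5} + 1533\right) - 4375 = \frac{6506}{5} - 4375 = - \frac{15369}{5}$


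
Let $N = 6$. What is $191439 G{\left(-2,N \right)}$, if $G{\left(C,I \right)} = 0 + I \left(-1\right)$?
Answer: $-1148634$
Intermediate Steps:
$G{\left(C,I \right)} = - I$ ($G{\left(C,I \right)} = 0 - I = - I$)
$191439 G{\left(-2,N \right)} = 191439 \left(\left(-1\right) 6\right) = 191439 \left(-6\right) = -1148634$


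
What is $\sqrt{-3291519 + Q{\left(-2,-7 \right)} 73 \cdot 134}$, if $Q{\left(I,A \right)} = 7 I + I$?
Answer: $i \sqrt{3448031} \approx 1856.9 i$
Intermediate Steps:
$Q{\left(I,A \right)} = 8 I$
$\sqrt{-3291519 + Q{\left(-2,-7 \right)} 73 \cdot 134} = \sqrt{-3291519 + 8 \left(-2\right) 73 \cdot 134} = \sqrt{-3291519 + \left(-16\right) 73 \cdot 134} = \sqrt{-3291519 - 156512} = \sqrt{-3448031} = i \sqrt{3448031}$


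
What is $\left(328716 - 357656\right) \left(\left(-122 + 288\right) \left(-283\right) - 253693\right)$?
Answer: $8701418740$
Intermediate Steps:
$\left(328716 - 357656\right) \left(\left(-122 + 288\right) \left(-283\right) - 253693\right) = - 28940 \left(166 \left(-283\right) - 253693\right) = - 28940 \left(-46978 - 253693\right) = \left(-28940\right) \left(-300671\right) = 8701418740$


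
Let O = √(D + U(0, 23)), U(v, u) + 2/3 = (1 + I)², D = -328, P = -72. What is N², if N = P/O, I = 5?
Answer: -7776/439 ≈ -17.713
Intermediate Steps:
U(v, u) = 106/3 (U(v, u) = -⅔ + (1 + 5)² = -⅔ + 6² = -⅔ + 36 = 106/3)
O = I*√2634/3 (O = √(-328 + 106/3) = √(-878/3) = I*√2634/3 ≈ 17.108*I)
N = 36*I*√2634/439 (N = -72*(-I*√2634/878) = -(-36)*I*√2634/439 = 36*I*√2634/439 ≈ 4.2087*I)
N² = (36*I*√2634/439)² = -7776/439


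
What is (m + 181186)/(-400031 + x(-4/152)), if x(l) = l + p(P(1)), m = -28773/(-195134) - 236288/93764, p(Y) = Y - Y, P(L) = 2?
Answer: -15746412826954851/34766130767627413 ≈ -0.45292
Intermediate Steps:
p(Y) = 0
m = -10852487755/4574136094 (m = -28773*(-1/195134) - 236288*1/93764 = 28773/195134 - 59072/23441 = -10852487755/4574136094 ≈ -2.3726)
x(l) = l (x(l) = l + 0 = l)
(m + 181186)/(-400031 + x(-4/152)) = (-10852487755/4574136094 + 181186)/(-400031 - 4/152) = 828758569839729/(4574136094*(-400031 - 4*1/152)) = 828758569839729/(4574136094*(-400031 - 1/38)) = 828758569839729/(4574136094*(-15201179/38)) = (828758569839729/4574136094)*(-38/15201179) = -15746412826954851/34766130767627413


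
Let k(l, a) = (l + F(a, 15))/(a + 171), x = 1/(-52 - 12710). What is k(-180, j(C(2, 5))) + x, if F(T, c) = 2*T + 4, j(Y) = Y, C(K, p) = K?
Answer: -2195237/2207826 ≈ -0.99430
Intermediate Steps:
F(T, c) = 4 + 2*T
x = -1/12762 (x = 1/(-12762) = -1/12762 ≈ -7.8358e-5)
k(l, a) = (4 + l + 2*a)/(171 + a) (k(l, a) = (l + (4 + 2*a))/(a + 171) = (4 + l + 2*a)/(171 + a))
k(-180, j(C(2, 5))) + x = (4 - 180 + 2*2)/(171 + 2) - 1/12762 = (4 - 180 + 4)/173 - 1/12762 = (1/173)*(-172) - 1/12762 = -172/173 - 1/12762 = -2195237/2207826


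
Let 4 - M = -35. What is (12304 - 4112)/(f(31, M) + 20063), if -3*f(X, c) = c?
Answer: 4096/10025 ≈ 0.40858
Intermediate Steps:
M = 39 (M = 4 - 1*(-35) = 4 + 35 = 39)
f(X, c) = -c/3
(12304 - 4112)/(f(31, M) + 20063) = (12304 - 4112)/(-⅓*39 + 20063) = 8192/(-13 + 20063) = 8192/20050 = 8192*(1/20050) = 4096/10025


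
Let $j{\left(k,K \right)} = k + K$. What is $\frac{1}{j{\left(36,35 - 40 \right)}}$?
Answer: $\frac{1}{31} \approx 0.032258$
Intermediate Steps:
$j{\left(k,K \right)} = K + k$
$\frac{1}{j{\left(36,35 - 40 \right)}} = \frac{1}{\left(35 - 40\right) + 36} = \frac{1}{-5 + 36} = \frac{1}{31}$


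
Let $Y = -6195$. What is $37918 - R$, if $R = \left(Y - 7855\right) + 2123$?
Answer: $49845$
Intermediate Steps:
$R = -11927$ ($R = \left(-6195 - 7855\right) + 2123 = -14050 + 2123 = -11927$)
$37918 - R = 37918 - -11927 = 37918 + 11927 = 49845$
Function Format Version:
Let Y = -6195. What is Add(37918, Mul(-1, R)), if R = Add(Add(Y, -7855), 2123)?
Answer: 49845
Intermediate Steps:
R = -11927 (R = Add(Add(-6195, -7855), 2123) = Add(-14050, 2123) = -11927)
Add(37918, Mul(-1, R)) = Add(37918, Mul(-1, -11927)) = Add(37918, 11927) = 49845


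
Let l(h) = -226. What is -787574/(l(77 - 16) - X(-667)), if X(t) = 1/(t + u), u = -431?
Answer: 864756252/248147 ≈ 3484.9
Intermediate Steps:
X(t) = 1/(-431 + t) (X(t) = 1/(t - 431) = 1/(-431 + t))
-787574/(l(77 - 16) - X(-667)) = -787574/(-226 - 1/(-431 - 667)) = -787574/(-226 - 1/(-1098)) = -787574/(-226 - 1*(-1/1098)) = -787574/(-226 + 1/1098) = -787574/(-248147/1098) = -787574*(-1098/248147) = 864756252/248147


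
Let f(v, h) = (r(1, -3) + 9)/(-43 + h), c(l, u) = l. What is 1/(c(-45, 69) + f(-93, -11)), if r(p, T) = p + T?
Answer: -54/2437 ≈ -0.022158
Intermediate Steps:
r(p, T) = T + p
f(v, h) = 7/(-43 + h) (f(v, h) = ((-3 + 1) + 9)/(-43 + h) = (-2 + 9)/(-43 + h) = 7/(-43 + h))
1/(c(-45, 69) + f(-93, -11)) = 1/(-45 + 7/(-43 - 11)) = 1/(-45 + 7/(-54)) = 1/(-45 + 7*(-1/54)) = 1/(-45 - 7/54) = 1/(-2437/54) = -54/2437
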